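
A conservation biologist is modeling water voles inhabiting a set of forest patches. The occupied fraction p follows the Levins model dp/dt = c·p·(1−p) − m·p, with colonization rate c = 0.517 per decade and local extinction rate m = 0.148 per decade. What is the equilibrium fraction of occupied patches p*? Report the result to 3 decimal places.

At equilibrium, colonization balances extinction: c·p*·(1−p*) = m·p*.
So p* = 1 − m/c = 1 − 0.148/0.517 = 1 − 0.2863 = 0.7137.

0.714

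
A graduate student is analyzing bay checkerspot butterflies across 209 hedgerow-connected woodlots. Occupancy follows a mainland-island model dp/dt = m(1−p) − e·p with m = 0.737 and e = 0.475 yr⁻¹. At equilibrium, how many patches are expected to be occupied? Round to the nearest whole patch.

127

p* = m/(m+e) = 0.737/1.2120 = 0.6081.
Expected occupied patches = N × p* = 209 × 0.6081 = 127.09 ≈ 127.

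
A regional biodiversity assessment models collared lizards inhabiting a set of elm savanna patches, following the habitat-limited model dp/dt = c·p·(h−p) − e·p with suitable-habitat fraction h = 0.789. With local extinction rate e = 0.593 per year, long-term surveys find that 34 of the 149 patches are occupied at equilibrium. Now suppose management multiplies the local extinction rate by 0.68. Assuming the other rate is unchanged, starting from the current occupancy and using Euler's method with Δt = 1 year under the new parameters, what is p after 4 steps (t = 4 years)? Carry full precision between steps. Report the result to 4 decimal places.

Observed p* = 34/149 = 0.22819.
Balance c(h−p*) = e gives c = e/(0.789 − 0.22819) = 0.593/0.56081 = 1.05740.
Starting from p₀ = 0.22819; update p ← p + (dp/dt)·Δt with the new parameters.
  1  |  dp/dt·Δt = +0.043301  |  p_1 = 0.271489
  2  |  dp/dt·Δt = +0.039087  |  p_2 = 0.310576
  3  |  dp/dt·Δt = +0.031878  |  p_3 = 0.342455
  4  |  dp/dt·Δt = +0.023607  |  p_4 = 0.366062

0.3661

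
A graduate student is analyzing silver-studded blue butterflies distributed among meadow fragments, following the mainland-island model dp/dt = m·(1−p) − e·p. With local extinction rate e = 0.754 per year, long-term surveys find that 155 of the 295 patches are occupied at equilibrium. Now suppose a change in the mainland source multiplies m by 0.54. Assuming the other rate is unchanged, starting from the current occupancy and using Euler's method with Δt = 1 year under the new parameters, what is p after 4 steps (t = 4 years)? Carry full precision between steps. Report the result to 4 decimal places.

0.3744

Observed p* = 155/295 = 0.52542.
Balance m(1−p*) = e·p* gives m = e·p*/(1−p*) = 0.754×0.52542/0.47458 = 0.83479.
Starting from p₀ = 0.52542; update p ← p + (dp/dt)·Δt with the new parameters.
  1  |  dp/dt·Δt = -0.182238  |  p_1 = 0.343186
  2  |  dp/dt·Δt = +0.037319  |  p_2 = 0.380505
  3  |  dp/dt·Δt = -0.007642  |  p_3 = 0.372863
  4  |  dp/dt·Δt = +0.001565  |  p_4 = 0.374428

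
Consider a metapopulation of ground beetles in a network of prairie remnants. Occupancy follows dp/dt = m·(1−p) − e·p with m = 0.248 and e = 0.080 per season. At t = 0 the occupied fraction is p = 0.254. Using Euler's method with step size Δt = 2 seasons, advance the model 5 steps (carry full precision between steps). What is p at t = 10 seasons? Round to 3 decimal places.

Update rule: p ← p + [m·(1−p) − e·p]·Δt with Δt = 2.
p: 0.25400 → 0.58338  (Δp = +0.32938)
p: 0.58338 → 0.69668  (Δp = +0.11331)
p: 0.69668 → 0.73566  (Δp = +0.03898)
p: 0.73566 → 0.74907  (Δp = +0.01341)
p: 0.74907 → 0.75368  (Δp = +0.00461)

0.754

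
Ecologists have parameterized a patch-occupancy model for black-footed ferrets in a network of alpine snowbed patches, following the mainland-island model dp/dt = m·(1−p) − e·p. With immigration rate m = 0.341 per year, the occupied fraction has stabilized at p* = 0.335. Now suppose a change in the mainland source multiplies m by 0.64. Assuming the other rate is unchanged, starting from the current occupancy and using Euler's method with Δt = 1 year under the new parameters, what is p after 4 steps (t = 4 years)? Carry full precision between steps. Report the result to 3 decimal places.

Balance m(1−p*) = e·p* gives e = m(1−p*)/p* = 0.341×0.66500/0.33500 = 0.67691.
Starting from p₀ = 0.33500; update p ← p + (dp/dt)·Δt with the new parameters.
  1  |  dp/dt·Δt = -0.081635  |  p_1 = 0.253365
  2  |  dp/dt·Δt = -0.008559  |  p_2 = 0.244805
  3  |  dp/dt·Δt = -0.000897  |  p_3 = 0.243908
  4  |  dp/dt·Δt = -0.000094  |  p_4 = 0.243814

0.244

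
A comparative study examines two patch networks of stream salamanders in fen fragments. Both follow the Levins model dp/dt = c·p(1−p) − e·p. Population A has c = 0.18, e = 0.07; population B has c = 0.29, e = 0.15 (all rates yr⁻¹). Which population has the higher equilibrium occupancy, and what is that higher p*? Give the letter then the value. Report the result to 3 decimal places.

A, 0.611

A: p*_A = 1 − 0.07/0.18 = 0.6111.
B: p*_B = 1 − 0.15/0.29 = 0.4828.
A is higher at 0.6111.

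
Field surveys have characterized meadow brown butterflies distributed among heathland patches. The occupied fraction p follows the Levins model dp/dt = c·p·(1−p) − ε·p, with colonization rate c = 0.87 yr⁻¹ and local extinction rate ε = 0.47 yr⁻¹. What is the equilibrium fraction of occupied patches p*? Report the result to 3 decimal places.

0.460

At equilibrium, colonization balances extinction: c·p*·(1−p*) = ε·p*.
So p* = 1 − ε/c = 1 − 0.47/0.87 = 1 − 0.5402 = 0.4598.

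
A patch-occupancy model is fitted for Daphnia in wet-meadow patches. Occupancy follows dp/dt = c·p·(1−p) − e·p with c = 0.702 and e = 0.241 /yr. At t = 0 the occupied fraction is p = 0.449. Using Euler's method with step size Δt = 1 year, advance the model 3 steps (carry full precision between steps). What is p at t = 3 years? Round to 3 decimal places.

0.602

Update rule: p ← p + [c·p·(1−p) − e·p]·Δt with Δt = 1.
step 1: Δp = +0.06547, p = 0.51447
step 2: Δp = +0.05137, p = 0.56583
step 3: Δp = +0.03609, p = 0.60192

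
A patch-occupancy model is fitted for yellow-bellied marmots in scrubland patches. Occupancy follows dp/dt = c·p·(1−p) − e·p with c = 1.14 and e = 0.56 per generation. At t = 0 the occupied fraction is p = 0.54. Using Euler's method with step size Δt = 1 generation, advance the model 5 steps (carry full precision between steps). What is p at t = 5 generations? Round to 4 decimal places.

Update rule: p ← p + [c·p·(1−p) − e·p]·Δt with Δt = 1.
p: 0.54000 → 0.52078  (Δp = -0.01922)
p: 0.52078 → 0.51365  (Δp = -0.00713)
p: 0.51365 → 0.51079  (Δp = -0.00286)
p: 0.51079 → 0.50962  (Δp = -0.00118)
p: 0.50962 → 0.50913  (Δp = -0.00049)

0.5091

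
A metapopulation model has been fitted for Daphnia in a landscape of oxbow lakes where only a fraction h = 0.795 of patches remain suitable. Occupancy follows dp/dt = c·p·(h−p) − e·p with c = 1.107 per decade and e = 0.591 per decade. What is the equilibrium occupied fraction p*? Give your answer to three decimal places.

0.261

Setting dp/dt = 0 and dividing by p* gives c·(h−p*) = e.
So p* = h − e/c = 0.795 − 0.591/1.107 = 0.795 − 0.5339 = 0.2611.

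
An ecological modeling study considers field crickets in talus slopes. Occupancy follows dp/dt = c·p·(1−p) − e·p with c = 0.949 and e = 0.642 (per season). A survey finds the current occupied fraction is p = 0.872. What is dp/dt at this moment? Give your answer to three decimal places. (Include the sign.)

Colonization term: c·p·(1−p) = 0.949×0.872×0.1280 = 0.10592.
Extinction term: e·p = 0.55982.
dp/dt = 0.10592 − 0.55982 = -0.45390.

-0.454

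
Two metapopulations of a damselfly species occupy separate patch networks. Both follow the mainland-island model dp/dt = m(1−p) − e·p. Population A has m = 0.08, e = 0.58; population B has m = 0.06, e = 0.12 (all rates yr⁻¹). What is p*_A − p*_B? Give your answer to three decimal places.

-0.212

A: p*_A = m/(m+e) = 0.08/0.6600 = 0.1212.
B: p*_B = 0.06/0.1800 = 0.3333.
p*_A − p*_B = 0.1212 − 0.3333 = -0.2121.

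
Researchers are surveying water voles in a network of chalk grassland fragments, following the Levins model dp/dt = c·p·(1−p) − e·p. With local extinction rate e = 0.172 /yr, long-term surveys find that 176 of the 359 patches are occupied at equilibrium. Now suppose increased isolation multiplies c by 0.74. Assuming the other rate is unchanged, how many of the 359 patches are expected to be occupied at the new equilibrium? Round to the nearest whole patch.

Observed p* = 176/359 = 0.49025.
Balance c(1−p*) = e gives c = e/(1 − 0.49025) = 0.172/0.50975 = 0.33742.
New p* = 1 − e/c = 1 − 0.17200/0.24969 = 0.31115.
Expected occupied = 359 × 0.31115 = 111.70 ≈ 112.

112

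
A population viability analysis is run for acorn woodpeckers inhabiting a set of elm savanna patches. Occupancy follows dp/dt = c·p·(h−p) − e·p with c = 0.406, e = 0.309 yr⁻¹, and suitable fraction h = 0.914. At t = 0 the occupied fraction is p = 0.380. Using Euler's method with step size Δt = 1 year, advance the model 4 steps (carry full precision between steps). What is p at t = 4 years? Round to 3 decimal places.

0.279

Update rule: p ← p + [c·p·(h−p) − e·p]·Δt with Δt = 1.
t = 1: p = 0.38000 + (-0.03503) = 0.34497
t = 2: p = 0.34497 + (-0.02690) = 0.31807
t = 3: p = 0.31807 + (-0.02133) = 0.29674
t = 4: p = 0.29674 + (-0.01733) = 0.27941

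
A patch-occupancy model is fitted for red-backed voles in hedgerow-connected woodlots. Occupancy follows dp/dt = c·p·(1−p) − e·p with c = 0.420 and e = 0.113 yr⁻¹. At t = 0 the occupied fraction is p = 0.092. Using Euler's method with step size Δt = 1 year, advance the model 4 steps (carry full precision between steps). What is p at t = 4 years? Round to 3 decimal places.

0.225

Update rule: p ← p + [c·p·(1−p) − e·p]·Δt with Δt = 1.
step 1: Δp = +0.02469, p = 0.11669
step 2: Δp = +0.03010, p = 0.14679
step 3: Δp = +0.03602, p = 0.18281
step 4: Δp = +0.04209, p = 0.22490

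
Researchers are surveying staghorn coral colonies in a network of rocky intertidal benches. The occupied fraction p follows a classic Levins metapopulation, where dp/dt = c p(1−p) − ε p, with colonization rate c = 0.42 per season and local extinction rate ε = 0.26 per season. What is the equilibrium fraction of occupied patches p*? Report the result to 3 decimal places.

0.381

Setting dp/dt = 0 and dividing through by p* gives c·(1−p*) = ε.
So p* = 1 − ε/c = 1 − 0.26/0.42 = 1 − 0.6190 = 0.3810.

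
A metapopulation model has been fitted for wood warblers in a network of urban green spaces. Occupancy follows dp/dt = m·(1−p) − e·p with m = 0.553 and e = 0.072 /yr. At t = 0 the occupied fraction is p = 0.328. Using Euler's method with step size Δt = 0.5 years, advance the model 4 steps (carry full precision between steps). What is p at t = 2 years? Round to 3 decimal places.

Update rule: p ← p + [m·(1−p) − e·p]·Δt with Δt = 0.5.
step 1: Δp = +0.17400, p = 0.50200
step 2: Δp = +0.11963, p = 0.62162
step 3: Δp = +0.08224, p = 0.70387
step 4: Δp = +0.05654, p = 0.76041

0.760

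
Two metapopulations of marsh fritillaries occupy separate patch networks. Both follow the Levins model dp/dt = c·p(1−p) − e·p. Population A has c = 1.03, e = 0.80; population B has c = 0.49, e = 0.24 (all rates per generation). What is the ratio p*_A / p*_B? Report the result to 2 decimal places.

0.44

A: p*_A = 1 − 0.80/1.03 = 0.2233.
B: p*_B = 1 − 0.24/0.49 = 0.5102.
p*_A / p*_B = 0.2233/0.5102 = 0.4377.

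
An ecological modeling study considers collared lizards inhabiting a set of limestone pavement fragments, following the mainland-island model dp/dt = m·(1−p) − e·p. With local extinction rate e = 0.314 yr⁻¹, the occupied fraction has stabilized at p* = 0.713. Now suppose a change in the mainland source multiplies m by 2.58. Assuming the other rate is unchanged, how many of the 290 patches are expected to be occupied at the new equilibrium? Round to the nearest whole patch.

251

Balance m(1−p*) = e·p* gives m = e·p*/(1−p*) = 0.314×0.71300/0.28700 = 0.78008.
New p* = m/(m+e) = 2.01261/(2.01261+0.31400) = 0.86504.
Expected occupied = 290 × 0.86504 = 250.86 ≈ 251.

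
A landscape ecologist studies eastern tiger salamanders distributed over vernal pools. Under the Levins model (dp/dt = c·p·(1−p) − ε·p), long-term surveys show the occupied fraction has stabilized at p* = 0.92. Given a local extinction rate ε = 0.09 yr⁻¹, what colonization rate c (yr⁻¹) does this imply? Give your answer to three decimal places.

At equilibrium c(1−p*) = ε, so c = ε/(1−p*).
c = 0.09/(1 − 0.92) = 0.09/0.0800 = 1.1250.

1.125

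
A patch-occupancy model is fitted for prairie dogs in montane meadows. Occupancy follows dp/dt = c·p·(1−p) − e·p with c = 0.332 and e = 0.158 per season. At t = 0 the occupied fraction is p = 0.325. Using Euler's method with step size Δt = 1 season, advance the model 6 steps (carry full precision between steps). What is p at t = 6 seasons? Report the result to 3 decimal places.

Update rule: p ← p + [c·p·(1−p) − e·p]·Δt with Δt = 1.
  1  |  dp/dt·Δt = +0.021483  |  p_1 = 0.346483
  2  |  dp/dt·Δt = +0.020431  |  p_2 = 0.366914
  3  |  dp/dt·Δt = +0.019147  |  p_3 = 0.386061
  4  |  dp/dt·Δt = +0.017692  |  p_4 = 0.403753
  5  |  dp/dt·Δt = +0.016132  |  p_5 = 0.419885
  6  |  dp/dt·Δt = +0.014527  |  p_6 = 0.434412

0.434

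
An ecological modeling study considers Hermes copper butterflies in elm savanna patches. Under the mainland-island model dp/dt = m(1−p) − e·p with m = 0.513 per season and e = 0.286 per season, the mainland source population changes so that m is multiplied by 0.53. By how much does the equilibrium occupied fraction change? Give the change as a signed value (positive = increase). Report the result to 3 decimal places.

-0.155

Before: p* = 0.513/(0.513+0.286) = 0.6421.
After: m = 0.27189, e = 0.286; p* = 0.27189/0.5579 = 0.4874.
Δp* = 0.4874 − 0.6421 = -0.1547.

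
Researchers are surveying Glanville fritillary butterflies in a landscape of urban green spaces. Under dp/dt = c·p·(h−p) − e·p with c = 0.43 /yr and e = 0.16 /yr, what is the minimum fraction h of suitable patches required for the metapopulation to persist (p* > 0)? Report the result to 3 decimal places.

0.372

p* = h − e/c is positive only when h > e/c.
h_min = e/c = 0.16/0.43 = 0.3721.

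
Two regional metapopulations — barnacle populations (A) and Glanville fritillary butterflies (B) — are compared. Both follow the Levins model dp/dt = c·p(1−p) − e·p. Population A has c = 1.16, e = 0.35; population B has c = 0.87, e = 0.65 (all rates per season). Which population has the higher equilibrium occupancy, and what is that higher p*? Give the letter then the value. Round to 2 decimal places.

A: p*_A = 1 − 0.35/1.16 = 0.6983.
B: p*_B = 1 − 0.65/0.87 = 0.2529.
A is higher at 0.6983.

A, 0.70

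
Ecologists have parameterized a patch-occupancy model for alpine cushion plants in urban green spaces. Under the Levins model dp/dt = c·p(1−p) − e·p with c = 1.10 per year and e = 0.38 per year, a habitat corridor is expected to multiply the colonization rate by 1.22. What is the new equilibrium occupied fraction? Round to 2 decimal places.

Before: p* = 1 − 0.38/1.10 = 0.6545.
After the change, c = 1.342, e = 0.38, so p* = 1 − 0.38/1.342 = 0.7168.

0.72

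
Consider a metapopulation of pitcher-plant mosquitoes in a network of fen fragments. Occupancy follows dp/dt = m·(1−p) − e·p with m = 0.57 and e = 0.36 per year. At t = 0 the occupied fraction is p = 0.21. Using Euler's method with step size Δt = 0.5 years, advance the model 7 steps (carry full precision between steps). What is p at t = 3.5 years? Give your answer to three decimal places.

0.608

Update rule: p ← p + [m·(1−p) − e·p]·Δt with Δt = 0.5.
  1  |  dp/dt·Δt = +0.187350  |  p_1 = 0.397350
  2  |  dp/dt·Δt = +0.100232  |  p_2 = 0.497582
  3  |  dp/dt·Δt = +0.053624  |  p_3 = 0.551207
  4  |  dp/dt·Δt = +0.028689  |  p_4 = 0.579895
  5  |  dp/dt·Δt = +0.015349  |  p_5 = 0.595244
  6  |  dp/dt·Δt = +0.008212  |  p_6 = 0.603456
  7  |  dp/dt·Δt = +0.004393  |  p_7 = 0.607849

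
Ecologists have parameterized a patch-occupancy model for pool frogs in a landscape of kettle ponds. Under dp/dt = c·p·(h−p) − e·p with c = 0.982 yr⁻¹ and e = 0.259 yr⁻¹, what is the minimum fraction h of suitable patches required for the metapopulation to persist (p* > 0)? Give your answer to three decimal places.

0.264

p* = h − e/c is positive only when h > e/c.
h_min = e/c = 0.259/0.982 = 0.2637.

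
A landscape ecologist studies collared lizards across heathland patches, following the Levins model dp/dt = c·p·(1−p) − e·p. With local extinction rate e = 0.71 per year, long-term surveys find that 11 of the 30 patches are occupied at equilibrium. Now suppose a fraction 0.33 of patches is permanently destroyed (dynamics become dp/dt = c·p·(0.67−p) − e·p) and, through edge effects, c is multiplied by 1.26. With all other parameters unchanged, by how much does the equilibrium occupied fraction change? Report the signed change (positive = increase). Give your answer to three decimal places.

-0.199

Observed p* = 11/30 = 0.36667.
Balance c(1−p*) = e gives c = e/(1 − 0.36667) = 0.71/0.63333 = 1.12106.
New p* = 0.67 − e/c = 0.67 − 0.71000/1.41254 = 0.16736.
Δp* = 0.16736 − 0.36667 = -0.19931.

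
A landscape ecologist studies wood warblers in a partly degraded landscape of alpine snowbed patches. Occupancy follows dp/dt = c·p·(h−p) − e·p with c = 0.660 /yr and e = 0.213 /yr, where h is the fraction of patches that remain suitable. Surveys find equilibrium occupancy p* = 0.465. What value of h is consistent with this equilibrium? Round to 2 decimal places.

At equilibrium c(h−p*) = e, so h = p* + e/c.
h = 0.465 + 0.213/0.660 = 0.465 + 0.3227 = 0.7877.

0.79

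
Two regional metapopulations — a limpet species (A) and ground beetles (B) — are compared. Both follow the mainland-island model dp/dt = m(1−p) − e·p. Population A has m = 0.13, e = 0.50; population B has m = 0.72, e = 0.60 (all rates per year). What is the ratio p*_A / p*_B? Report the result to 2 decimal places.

0.38

A: p*_A = m/(m+e) = 0.13/0.6300 = 0.2063.
B: p*_B = 0.72/1.3200 = 0.5455.
p*_A / p*_B = 0.2063/0.5455 = 0.3783.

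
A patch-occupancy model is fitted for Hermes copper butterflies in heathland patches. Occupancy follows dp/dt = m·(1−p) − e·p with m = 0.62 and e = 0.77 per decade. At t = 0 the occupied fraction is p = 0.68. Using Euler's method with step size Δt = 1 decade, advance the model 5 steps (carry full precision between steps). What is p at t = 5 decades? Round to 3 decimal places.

Update rule: p ← p + [m·(1−p) − e·p]·Δt with Δt = 1.
p: 0.68000 → 0.35480  (Δp = -0.32520)
p: 0.35480 → 0.48163  (Δp = +0.12683)
p: 0.48163 → 0.43217  (Δp = -0.04946)
p: 0.43217 → 0.45146  (Δp = +0.01929)
p: 0.45146 → 0.44393  (Δp = -0.00752)

0.444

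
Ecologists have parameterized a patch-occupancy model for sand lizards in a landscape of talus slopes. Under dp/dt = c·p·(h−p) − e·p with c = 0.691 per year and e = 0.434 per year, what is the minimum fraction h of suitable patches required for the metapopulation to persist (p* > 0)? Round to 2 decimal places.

0.63

p* = h − e/c is positive only when h > e/c.
h_min = e/c = 0.434/0.691 = 0.6281.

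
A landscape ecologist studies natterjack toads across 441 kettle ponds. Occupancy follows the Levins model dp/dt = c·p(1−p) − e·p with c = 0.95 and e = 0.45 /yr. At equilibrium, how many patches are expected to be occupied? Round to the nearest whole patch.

232

p* = 1 − e/c = 1 − 0.45/0.95 = 0.5263.
Expected occupied patches = N × p* = 441 × 0.5263 = 232.11 ≈ 232.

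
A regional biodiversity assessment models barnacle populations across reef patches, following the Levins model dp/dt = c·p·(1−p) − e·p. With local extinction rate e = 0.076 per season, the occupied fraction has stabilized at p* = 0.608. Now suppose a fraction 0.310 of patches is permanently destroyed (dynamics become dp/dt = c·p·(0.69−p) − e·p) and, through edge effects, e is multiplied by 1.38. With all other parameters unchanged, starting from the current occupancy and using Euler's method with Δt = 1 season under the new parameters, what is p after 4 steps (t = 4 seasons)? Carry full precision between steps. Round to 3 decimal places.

Balance c(1−p*) = e gives c = e/(1 − 0.60800) = 0.076/0.39200 = 0.19388.
Starting from p₀ = 0.60800; update p ← p + (dp/dt)·Δt with the new parameters.
  1  |  dp/dt·Δt = -0.054101  |  p_1 = 0.553899
  2  |  dp/dt·Δt = -0.043477  |  p_2 = 0.510422
  3  |  dp/dt·Δt = -0.035762  |  p_3 = 0.474660
  4  |  dp/dt·Δt = -0.029965  |  p_4 = 0.444694

0.445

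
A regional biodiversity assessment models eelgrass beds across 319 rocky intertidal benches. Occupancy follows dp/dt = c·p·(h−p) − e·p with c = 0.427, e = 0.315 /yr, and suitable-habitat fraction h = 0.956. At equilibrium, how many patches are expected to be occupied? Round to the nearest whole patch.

p* = h − e/c = 0.956 − 0.7377 = 0.2183.
Expected occupied patches = N × p* = 319 × 0.2183 = 69.64 ≈ 70.

70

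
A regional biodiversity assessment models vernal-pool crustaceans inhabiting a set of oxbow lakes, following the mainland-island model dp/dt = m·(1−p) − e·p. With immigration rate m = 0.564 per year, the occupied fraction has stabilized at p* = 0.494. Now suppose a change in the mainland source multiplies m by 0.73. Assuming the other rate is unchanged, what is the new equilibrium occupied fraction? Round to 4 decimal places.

Balance m(1−p*) = e·p* gives e = m(1−p*)/p* = 0.564×0.50600/0.49400 = 0.57770.
New p* = m/(m+e) = 0.41172/(0.41172+0.57770) = 0.41612.

0.4161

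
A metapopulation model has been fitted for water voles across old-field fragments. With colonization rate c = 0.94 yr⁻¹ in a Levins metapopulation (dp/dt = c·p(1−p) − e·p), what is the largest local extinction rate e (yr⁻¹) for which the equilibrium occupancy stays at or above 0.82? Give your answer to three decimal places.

0.169

1 − e/c ≥ 0.82 ⇒ e ≤ c(1 − 0.82) = 0.94 × 0.1800.
e_max = 0.1692.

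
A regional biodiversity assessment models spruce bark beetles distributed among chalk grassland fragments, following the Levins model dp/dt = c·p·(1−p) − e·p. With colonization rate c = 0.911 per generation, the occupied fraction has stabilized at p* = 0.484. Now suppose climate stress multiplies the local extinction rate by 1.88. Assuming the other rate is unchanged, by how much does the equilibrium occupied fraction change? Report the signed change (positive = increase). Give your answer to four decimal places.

-0.4541

Balance c(1−p*) = e gives e = 0.911×(1 − 0.48400) = 0.47008.
New p* = 1 − e/c = 1 − 0.88375/0.91100 = 0.02991.
Δp* = 0.02991 − 0.48400 = -0.45409.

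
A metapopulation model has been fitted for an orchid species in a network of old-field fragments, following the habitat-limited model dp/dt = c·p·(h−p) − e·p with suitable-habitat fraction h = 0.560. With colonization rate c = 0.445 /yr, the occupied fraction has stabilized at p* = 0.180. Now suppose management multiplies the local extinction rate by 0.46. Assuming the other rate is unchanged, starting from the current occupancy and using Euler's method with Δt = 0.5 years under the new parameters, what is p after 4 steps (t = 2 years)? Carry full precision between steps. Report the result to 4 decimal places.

0.2129

Balance c(h−p*) = e gives e = 0.445×(0.56 − 0.18000) = 0.16910.
Starting from p₀ = 0.18000; update p ← p + (dp/dt)·Δt with the new parameters.
  1  |  dp/dt·Δt = +0.008218  |  p_1 = 0.188218
  2  |  dp/dt·Δt = +0.008249  |  p_2 = 0.196468
  3  |  dp/dt·Δt = +0.008250  |  p_3 = 0.204718
  4  |  dp/dt·Δt = +0.008221  |  p_4 = 0.212939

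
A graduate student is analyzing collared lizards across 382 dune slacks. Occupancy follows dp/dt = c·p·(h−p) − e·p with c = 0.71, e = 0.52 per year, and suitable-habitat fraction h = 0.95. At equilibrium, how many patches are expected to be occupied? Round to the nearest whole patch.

83

p* = h − e/c = 0.95 − 0.7324 = 0.2176.
Expected occupied patches = N × p* = 382 × 0.2176 = 83.13 ≈ 83.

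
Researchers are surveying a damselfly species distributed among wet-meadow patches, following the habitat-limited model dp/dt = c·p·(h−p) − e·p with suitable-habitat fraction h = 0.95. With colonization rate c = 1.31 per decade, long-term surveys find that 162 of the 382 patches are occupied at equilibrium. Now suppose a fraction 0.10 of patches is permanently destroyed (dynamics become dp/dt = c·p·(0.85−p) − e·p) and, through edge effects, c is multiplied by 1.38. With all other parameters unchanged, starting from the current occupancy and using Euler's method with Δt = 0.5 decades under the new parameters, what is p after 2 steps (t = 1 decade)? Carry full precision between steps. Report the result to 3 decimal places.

Observed p* = 162/382 = 0.42408.
Balance c(h−p*) = e gives e = 1.31×(0.95 − 0.42408) = 0.68895.
Starting from p₀ = 0.42408; update p ← p + (dp/dt)·Δt with the new parameters.
step 1: Δp = +0.01718, p = 0.44126
step 2: Δp = +0.01102, p = 0.45229

0.452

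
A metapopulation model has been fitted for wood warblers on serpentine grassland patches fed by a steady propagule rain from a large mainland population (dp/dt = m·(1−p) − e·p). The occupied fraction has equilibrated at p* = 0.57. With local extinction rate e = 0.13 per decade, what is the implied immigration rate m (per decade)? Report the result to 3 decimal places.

At equilibrium m(1−p*) = e·p*, so m = e·p*/(1−p*).
m = 0.13 × 0.57 / 0.4300 = 0.0741/0.4300 = 0.1723.

0.172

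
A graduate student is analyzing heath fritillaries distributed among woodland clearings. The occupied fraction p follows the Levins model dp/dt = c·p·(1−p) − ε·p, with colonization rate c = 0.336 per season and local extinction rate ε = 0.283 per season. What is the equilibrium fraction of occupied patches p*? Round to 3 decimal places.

Setting dp/dt = 0 and dividing through by p* gives c·(1−p*) = ε.
So p* = 1 − ε/c = 1 − 0.283/0.336 = 1 − 0.8423 = 0.1577.

0.158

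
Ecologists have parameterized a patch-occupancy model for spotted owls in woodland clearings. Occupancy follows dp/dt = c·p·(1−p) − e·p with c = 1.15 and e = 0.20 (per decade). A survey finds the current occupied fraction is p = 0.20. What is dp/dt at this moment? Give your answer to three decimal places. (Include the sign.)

Colonization term: c·p·(1−p) = 1.15×0.20×0.8000 = 0.18400.
Extinction term: e·p = 0.04000.
dp/dt = 0.18400 − 0.04000 = 0.14400.

0.144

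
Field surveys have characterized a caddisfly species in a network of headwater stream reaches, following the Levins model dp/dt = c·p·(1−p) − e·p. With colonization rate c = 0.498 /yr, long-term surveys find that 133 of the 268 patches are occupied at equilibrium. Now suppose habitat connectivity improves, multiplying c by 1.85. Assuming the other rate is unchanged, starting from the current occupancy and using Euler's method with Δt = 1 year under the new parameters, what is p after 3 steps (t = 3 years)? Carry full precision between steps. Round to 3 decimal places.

Observed p* = 133/268 = 0.49627.
Balance c(1−p*) = e gives e = 0.498×(1 − 0.49627) = 0.25086.
Starting from p₀ = 0.49627; update p ← p + (dp/dt)·Δt with the new parameters.
t = 1: p = 0.49627 + (+0.10582) = 0.60209
t = 2: p = 0.60209 + (+0.06968) = 0.67177
t = 3: p = 0.67177 + (+0.03462) = 0.70639

0.706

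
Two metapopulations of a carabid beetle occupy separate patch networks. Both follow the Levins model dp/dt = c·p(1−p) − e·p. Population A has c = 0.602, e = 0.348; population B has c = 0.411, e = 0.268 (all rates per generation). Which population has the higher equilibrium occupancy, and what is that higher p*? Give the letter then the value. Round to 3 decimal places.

A, 0.422

A: p*_A = 1 − 0.348/0.602 = 0.4219.
B: p*_B = 1 − 0.268/0.411 = 0.3479.
A is higher at 0.4219.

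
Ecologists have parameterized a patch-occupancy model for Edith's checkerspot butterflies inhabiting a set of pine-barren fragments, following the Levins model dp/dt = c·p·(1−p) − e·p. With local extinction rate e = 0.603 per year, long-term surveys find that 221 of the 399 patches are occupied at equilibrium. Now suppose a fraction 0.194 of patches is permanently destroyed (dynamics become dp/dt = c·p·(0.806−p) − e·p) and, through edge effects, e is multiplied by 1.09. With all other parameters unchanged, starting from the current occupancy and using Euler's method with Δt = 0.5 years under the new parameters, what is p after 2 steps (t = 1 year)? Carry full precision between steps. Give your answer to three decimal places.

Observed p* = 221/399 = 0.55388.
Balance c(1−p*) = e gives c = e/(1 − 0.55388) = 0.603/0.44612 = 1.35167.
Starting from p₀ = 0.55388; update p ← p + (dp/dt)·Δt with the new parameters.
  1  |  dp/dt·Δt = -0.087651  |  p_1 = 0.466234
  2  |  dp/dt·Δt = -0.046162  |  p_2 = 0.420073

0.420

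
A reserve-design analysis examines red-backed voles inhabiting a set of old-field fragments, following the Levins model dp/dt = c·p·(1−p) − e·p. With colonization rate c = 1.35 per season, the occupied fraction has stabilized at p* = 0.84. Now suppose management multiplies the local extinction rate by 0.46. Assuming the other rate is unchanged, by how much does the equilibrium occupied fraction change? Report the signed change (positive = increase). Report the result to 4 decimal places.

Balance c(1−p*) = e gives e = 1.35×(1 − 0.84000) = 0.21600.
New p* = 1 − e/c = 1 − 0.09936/1.35000 = 0.92640.
Δp* = 0.92640 − 0.84000 = +0.08640.

0.0864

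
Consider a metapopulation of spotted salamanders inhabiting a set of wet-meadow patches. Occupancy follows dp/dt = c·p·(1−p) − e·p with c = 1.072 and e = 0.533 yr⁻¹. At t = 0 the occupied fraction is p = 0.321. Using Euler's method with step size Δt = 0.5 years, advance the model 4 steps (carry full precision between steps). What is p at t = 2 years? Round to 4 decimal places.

Update rule: p ← p + [c·p·(1−p) − e·p]·Δt with Δt = 0.5.
t = 0.5: p = 0.32100 + (+0.03128) = 0.35228
t = 1: p = 0.35228 + (+0.02842) = 0.38070
t = 1.5: p = 0.38070 + (+0.02491) = 0.40562
t = 2: p = 0.40562 + (+0.02113) = 0.42674

0.4267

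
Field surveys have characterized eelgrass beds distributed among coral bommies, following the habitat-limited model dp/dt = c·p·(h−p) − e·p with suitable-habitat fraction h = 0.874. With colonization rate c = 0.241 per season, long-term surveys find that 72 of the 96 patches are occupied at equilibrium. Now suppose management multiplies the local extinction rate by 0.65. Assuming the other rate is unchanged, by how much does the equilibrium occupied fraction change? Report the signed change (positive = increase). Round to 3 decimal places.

0.043

Observed p* = 72/96 = 0.75000.
Balance c(h−p*) = e gives e = 0.241×(0.874 − 0.75000) = 0.02988.
New p* = 0.874 − e/c = 0.874 − 0.01942/0.24100 = 0.79342.
Δp* = 0.79342 − 0.75000 = +0.04342.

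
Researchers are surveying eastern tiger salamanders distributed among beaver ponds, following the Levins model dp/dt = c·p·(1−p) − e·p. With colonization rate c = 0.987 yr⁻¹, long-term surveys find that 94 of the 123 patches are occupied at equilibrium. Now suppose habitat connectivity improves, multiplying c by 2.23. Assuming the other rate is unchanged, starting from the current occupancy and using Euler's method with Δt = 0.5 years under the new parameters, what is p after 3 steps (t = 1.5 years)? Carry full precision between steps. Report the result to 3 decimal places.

0.894

Observed p* = 94/123 = 0.76423.
Balance c(1−p*) = e gives e = 0.987×(1 − 0.76423) = 0.23271.
Starting from p₀ = 0.76423; update p ← p + (dp/dt)·Δt with the new parameters.
t = 0.5: p = 0.76423 + (+0.10937) = 0.87360
t = 1: p = 0.87360 + (+0.01987) = 0.89347
t = 1.5: p = 0.89347 + (+0.00078) = 0.89426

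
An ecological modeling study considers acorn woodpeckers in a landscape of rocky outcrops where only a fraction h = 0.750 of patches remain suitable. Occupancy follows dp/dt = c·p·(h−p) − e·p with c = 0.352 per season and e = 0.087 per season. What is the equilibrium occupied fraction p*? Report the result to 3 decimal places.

0.503

Setting dp/dt = 0 and dividing by p* gives c·(h−p*) = e.
So p* = h − e/c = 0.750 − 0.087/0.352 = 0.750 − 0.2472 = 0.5028.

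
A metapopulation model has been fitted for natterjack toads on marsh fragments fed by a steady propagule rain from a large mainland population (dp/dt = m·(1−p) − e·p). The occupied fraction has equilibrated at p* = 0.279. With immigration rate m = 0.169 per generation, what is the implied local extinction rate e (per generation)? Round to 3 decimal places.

At equilibrium m(1−p*) = e·p*, so e = m(1−p*)/p*.
e = 0.169 × 0.7210 / 0.279 = 0.4367.

0.437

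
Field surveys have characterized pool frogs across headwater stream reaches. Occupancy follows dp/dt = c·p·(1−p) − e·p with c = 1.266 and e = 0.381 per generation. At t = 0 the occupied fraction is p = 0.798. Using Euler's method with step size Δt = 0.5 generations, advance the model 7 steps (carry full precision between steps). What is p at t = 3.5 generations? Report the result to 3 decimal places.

0.700

Update rule: p ← p + [c·p·(1−p) − e·p]·Δt with Δt = 0.5.
t = 0.5: p = 0.79800 + (-0.04998) = 0.74802
t = 1: p = 0.74802 + (-0.02319) = 0.72483
t = 1.5: p = 0.72483 + (-0.01183) = 0.71300
t = 2: p = 0.71300 + (-0.00630) = 0.70671
t = 2.5: p = 0.70671 + (-0.00342) = 0.70328
t = 3: p = 0.70328 + (-0.00188) = 0.70140
t = 3.5: p = 0.70140 + (-0.00104) = 0.70036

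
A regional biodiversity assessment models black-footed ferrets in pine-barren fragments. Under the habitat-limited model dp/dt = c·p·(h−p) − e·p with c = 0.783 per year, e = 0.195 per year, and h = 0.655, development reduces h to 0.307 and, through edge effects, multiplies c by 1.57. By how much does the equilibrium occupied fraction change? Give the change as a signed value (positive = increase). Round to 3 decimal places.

Before: p* = h − e/c = 0.655 − 0.195/0.783 = 0.655 − 0.2490 = 0.4060.
After: c = 1.22931, e = 0.195, h = 0.307; p* = 0.307 − 0.195/1.22931 = 0.1484.
Δp* = 0.1484 − 0.4060 = -0.2576.

-0.258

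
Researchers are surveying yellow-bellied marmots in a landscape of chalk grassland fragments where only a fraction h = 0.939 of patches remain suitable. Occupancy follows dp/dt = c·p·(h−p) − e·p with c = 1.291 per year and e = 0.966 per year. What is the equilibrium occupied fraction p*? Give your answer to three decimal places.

0.191

Setting dp/dt = 0 and dividing by p* gives c·(h−p*) = e.
So p* = h − e/c = 0.939 − 0.966/1.291 = 0.939 − 0.7483 = 0.1907.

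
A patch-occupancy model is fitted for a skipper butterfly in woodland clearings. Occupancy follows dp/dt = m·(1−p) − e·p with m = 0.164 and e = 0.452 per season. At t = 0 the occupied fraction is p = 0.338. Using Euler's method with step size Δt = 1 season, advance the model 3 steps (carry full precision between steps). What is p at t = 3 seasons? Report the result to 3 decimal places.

0.270

Update rule: p ← p + [m·(1−p) − e·p]·Δt with Δt = 1.
p: 0.33800 → 0.29379  (Δp = -0.04421)
p: 0.29379 → 0.27682  (Δp = -0.01698)
p: 0.27682 → 0.27030  (Δp = -0.00652)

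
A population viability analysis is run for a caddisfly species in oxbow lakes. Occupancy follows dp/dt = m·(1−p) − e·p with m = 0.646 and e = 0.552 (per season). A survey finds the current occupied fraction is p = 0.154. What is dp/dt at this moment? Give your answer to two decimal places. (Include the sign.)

Colonization term: m·(1−p) = 0.646×0.8460 = 0.54652.
Extinction term: e·p = 0.08501.
dp/dt = 0.54652 − 0.08501 = 0.46151.

0.46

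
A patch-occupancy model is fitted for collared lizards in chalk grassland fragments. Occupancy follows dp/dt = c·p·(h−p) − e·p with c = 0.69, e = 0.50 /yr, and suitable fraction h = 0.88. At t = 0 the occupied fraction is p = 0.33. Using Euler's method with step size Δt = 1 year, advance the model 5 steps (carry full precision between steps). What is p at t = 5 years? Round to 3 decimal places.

Update rule: p ← p + [c·p·(h−p) − e·p]·Δt with Δt = 1.
p: 0.33000 → 0.29024  (Δp = -0.03976)
p: 0.29024 → 0.26323  (Δp = -0.02701)
p: 0.26323 → 0.24363  (Δp = -0.01959)
p: 0.24363 → 0.22880  (Δp = -0.01484)
p: 0.22880 → 0.21720  (Δp = -0.01159)

0.217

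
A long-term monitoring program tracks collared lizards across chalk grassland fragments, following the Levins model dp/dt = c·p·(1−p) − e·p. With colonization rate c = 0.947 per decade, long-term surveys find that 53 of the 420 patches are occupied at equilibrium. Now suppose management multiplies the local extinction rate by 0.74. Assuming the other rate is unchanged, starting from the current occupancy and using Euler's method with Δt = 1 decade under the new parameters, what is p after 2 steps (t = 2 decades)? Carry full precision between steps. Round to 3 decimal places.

0.182

Observed p* = 53/420 = 0.12619.
Balance c(1−p*) = e gives e = 0.947×(1 − 0.12619) = 0.82750.
Starting from p₀ = 0.12619; update p ← p + (dp/dt)·Δt with the new parameters.
t = 1: p = 0.12619 + (+0.02715) = 0.15334
t = 2: p = 0.15334 + (+0.02905) = 0.18239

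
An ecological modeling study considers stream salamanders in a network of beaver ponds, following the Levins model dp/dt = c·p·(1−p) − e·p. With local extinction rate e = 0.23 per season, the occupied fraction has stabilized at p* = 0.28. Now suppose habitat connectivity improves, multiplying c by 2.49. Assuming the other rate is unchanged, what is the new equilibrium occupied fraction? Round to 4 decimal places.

Balance c(1−p*) = e gives c = e/(1 − 0.28000) = 0.23/0.72000 = 0.31944.
New p* = 1 − e/c = 1 − 0.23000/0.79541 = 0.71084.

0.7108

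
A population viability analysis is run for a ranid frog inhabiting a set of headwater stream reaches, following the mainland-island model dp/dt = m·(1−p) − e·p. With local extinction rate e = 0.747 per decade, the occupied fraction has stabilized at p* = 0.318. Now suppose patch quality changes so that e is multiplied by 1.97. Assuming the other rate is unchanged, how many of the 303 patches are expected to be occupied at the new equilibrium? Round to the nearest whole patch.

Balance m(1−p*) = e·p* gives m = e·p*/(1−p*) = 0.747×0.31800/0.68200 = 0.34831.
New p* = m/(m+e) = 0.34831/(0.34831+1.47159) = 0.19139.
Expected occupied = 303 × 0.19139 = 57.99 ≈ 58.

58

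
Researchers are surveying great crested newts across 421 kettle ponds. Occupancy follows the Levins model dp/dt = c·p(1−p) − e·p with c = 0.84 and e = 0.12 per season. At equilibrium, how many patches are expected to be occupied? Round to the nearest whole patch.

361

p* = 1 − e/c = 1 − 0.12/0.84 = 0.8571.
Expected occupied patches = N × p* = 421 × 0.8571 = 360.86 ≈ 361.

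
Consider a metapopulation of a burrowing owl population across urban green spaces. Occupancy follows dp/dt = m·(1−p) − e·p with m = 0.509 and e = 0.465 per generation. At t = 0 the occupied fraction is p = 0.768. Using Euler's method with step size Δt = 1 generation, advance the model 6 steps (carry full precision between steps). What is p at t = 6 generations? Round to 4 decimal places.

Update rule: p ← p + [m·(1−p) − e·p]·Δt with Δt = 1.
step 1: Δp = -0.23903, p = 0.52897
step 2: Δp = -0.00621, p = 0.52275
step 3: Δp = -0.00016, p = 0.52259
step 4: Δp = -0.00000, p = 0.52259
step 5: Δp = -0.00000, p = 0.52259
step 6: Δp = -0.00000, p = 0.52259

0.5226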